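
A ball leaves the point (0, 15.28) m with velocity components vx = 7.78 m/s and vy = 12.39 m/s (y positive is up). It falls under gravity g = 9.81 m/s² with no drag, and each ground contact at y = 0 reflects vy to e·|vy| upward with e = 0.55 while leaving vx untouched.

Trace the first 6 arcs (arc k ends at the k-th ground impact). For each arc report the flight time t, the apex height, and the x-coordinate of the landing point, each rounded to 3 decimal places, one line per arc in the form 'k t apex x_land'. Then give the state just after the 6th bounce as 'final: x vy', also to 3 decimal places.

Arc 1: start y=15.280, vy=12.390 → t=3.433, apex=23.104, x_land=26.711, impact vy=-21.291
  bounce: vy ← 0.55·21.291 = 11.710
Arc 2: start y=0.000, vy=11.710 → t=2.387, apex=6.989, x_land=45.285, impact vy=-11.710
  bounce: vy ← 0.55·11.710 = 6.441
Arc 3: start y=0.000, vy=6.441 → t=1.313, apex=2.114, x_land=55.501, impact vy=-6.441
  bounce: vy ← 0.55·6.441 = 3.542
Arc 4: start y=0.000, vy=3.542 → t=0.722, apex=0.640, x_land=61.119, impact vy=-3.542
  bounce: vy ← 0.55·3.542 = 1.948
Arc 5: start y=0.000, vy=1.948 → t=0.397, apex=0.193, x_land=64.209, impact vy=-1.948
  bounce: vy ← 0.55·1.948 = 1.072
Arc 6: start y=0.000, vy=1.072 → t=0.218, apex=0.059, x_land=65.909, impact vy=-1.072
  bounce: vy ← 0.55·1.072 = 0.589

1 3.433 23.104 26.711
2 2.387 6.989 45.285
3 1.313 2.114 55.501
4 0.722 0.640 61.119
5 0.397 0.193 64.209
6 0.218 0.059 65.909
final: 65.909 0.589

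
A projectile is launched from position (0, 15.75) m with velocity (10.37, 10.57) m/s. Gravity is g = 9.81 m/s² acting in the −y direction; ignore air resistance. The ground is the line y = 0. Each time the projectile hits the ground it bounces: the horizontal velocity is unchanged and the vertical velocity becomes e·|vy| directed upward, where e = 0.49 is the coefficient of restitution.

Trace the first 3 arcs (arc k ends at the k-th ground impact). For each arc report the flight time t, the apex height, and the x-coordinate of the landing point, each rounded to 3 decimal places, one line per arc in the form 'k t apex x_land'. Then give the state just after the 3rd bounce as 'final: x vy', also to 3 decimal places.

1 3.168 21.444 32.856
2 2.049 5.149 54.105
3 1.004 1.236 64.518
final: 64.518 2.413

Arc 1: start y=15.750, vy=10.570 → t=3.168, apex=21.444, x_land=32.856, impact vy=-20.512
  bounce: vy ← 0.49·20.512 = 10.051
Arc 2: start y=0.000, vy=10.051 → t=2.049, apex=5.149, x_land=54.105, impact vy=-10.051
  bounce: vy ← 0.49·10.051 = 4.925
Arc 3: start y=0.000, vy=4.925 → t=1.004, apex=1.236, x_land=64.518, impact vy=-4.925
  bounce: vy ← 0.49·4.925 = 2.413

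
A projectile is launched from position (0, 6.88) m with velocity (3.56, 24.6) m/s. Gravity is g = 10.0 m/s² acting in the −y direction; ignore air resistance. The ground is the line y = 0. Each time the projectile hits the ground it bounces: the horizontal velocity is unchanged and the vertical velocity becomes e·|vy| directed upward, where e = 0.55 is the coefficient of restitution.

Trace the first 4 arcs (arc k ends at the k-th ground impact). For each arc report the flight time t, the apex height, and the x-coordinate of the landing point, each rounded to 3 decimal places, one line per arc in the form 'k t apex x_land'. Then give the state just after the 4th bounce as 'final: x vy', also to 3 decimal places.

Arc 1: start y=6.880, vy=24.600 → t=5.185, apex=37.138, x_land=18.460, impact vy=-27.254
  bounce: vy ← 0.55·27.254 = 14.989
Arc 2: start y=0.000, vy=14.989 → t=2.998, apex=11.234, x_land=29.132, impact vy=-14.989
  bounce: vy ← 0.55·14.989 = 8.244
Arc 3: start y=0.000, vy=8.244 → t=1.649, apex=3.398, x_land=35.002, impact vy=-8.244
  bounce: vy ← 0.55·8.244 = 4.534
Arc 4: start y=0.000, vy=4.534 → t=0.907, apex=1.028, x_land=38.231, impact vy=-4.534
  bounce: vy ← 0.55·4.534 = 2.494

1 5.185 37.138 18.460
2 2.998 11.234 29.132
3 1.649 3.398 35.002
4 0.907 1.028 38.231
final: 38.231 2.494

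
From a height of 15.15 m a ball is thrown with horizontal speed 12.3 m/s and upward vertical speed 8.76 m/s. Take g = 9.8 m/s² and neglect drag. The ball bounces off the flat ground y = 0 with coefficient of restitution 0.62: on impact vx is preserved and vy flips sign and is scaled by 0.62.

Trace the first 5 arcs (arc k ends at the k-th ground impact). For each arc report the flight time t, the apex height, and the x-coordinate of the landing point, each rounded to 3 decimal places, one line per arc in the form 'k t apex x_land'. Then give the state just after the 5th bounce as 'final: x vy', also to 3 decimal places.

1 2.866 19.065 35.257
2 2.446 7.329 65.342
3 1.516 2.817 83.994
4 0.940 1.083 95.559
5 0.583 0.416 102.729
final: 102.729 1.771

Arc 1: start y=15.150, vy=8.760 → t=2.866, apex=19.065, x_land=35.257, impact vy=-19.331
  bounce: vy ← 0.62·19.331 = 11.985
Arc 2: start y=0.000, vy=11.985 → t=2.446, apex=7.329, x_land=65.342, impact vy=-11.985
  bounce: vy ← 0.62·11.985 = 7.431
Arc 3: start y=0.000, vy=7.431 → t=1.516, apex=2.817, x_land=83.994, impact vy=-7.431
  bounce: vy ← 0.62·7.431 = 4.607
Arc 4: start y=0.000, vy=4.607 → t=0.940, apex=1.083, x_land=95.559, impact vy=-4.607
  bounce: vy ← 0.62·4.607 = 2.856
Arc 5: start y=0.000, vy=2.856 → t=0.583, apex=0.416, x_land=102.729, impact vy=-2.856
  bounce: vy ← 0.62·2.856 = 1.771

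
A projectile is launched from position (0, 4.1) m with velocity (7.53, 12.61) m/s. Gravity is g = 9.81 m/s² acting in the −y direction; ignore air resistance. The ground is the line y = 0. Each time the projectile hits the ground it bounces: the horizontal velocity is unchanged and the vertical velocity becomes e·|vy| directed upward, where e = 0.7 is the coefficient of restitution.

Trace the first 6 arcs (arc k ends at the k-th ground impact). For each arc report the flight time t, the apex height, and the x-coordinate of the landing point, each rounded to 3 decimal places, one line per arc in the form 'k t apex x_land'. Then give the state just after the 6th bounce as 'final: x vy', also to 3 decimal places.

1 2.863 12.205 21.557
2 2.208 5.980 38.186
3 1.546 2.930 49.826
4 1.082 1.436 57.974
5 0.757 0.704 63.678
6 0.530 0.345 67.671
final: 67.671 1.821

Arc 1: start y=4.100, vy=12.610 → t=2.863, apex=12.205, x_land=21.557, impact vy=-15.474
  bounce: vy ← 0.7·15.474 = 10.832
Arc 2: start y=0.000, vy=10.832 → t=2.208, apex=5.980, x_land=38.186, impact vy=-10.832
  bounce: vy ← 0.7·10.832 = 7.582
Arc 3: start y=0.000, vy=7.582 → t=1.546, apex=2.930, x_land=49.826, impact vy=-7.582
  bounce: vy ← 0.7·7.582 = 5.308
Arc 4: start y=0.000, vy=5.308 → t=1.082, apex=1.436, x_land=57.974, impact vy=-5.308
  bounce: vy ← 0.7·5.308 = 3.715
Arc 5: start y=0.000, vy=3.715 → t=0.757, apex=0.704, x_land=63.678, impact vy=-3.715
  bounce: vy ← 0.7·3.715 = 2.601
Arc 6: start y=0.000, vy=2.601 → t=0.530, apex=0.345, x_land=67.671, impact vy=-2.601
  bounce: vy ← 0.7·2.601 = 1.821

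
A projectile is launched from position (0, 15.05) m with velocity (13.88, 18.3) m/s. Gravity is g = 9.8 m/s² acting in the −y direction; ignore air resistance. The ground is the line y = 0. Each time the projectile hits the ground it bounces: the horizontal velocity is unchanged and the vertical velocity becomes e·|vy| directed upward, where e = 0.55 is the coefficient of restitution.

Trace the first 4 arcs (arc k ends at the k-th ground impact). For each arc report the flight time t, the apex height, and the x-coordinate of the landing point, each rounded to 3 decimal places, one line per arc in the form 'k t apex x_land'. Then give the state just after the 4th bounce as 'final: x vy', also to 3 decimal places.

Arc 1: start y=15.050, vy=18.300 → t=4.428, apex=32.136, x_land=61.465, impact vy=-25.097
  bounce: vy ← 0.55·25.097 = 13.803
Arc 2: start y=0.000, vy=13.803 → t=2.817, apex=9.721, x_land=100.565, impact vy=-13.803
  bounce: vy ← 0.55·13.803 = 7.592
Arc 3: start y=0.000, vy=7.592 → t=1.549, apex=2.941, x_land=122.070, impact vy=-7.592
  bounce: vy ← 0.55·7.592 = 4.176
Arc 4: start y=0.000, vy=4.176 → t=0.852, apex=0.890, x_land=133.898, impact vy=-4.176
  bounce: vy ← 0.55·4.176 = 2.297

1 4.428 32.136 61.465
2 2.817 9.721 100.565
3 1.549 2.941 122.070
4 0.852 0.890 133.898
final: 133.898 2.297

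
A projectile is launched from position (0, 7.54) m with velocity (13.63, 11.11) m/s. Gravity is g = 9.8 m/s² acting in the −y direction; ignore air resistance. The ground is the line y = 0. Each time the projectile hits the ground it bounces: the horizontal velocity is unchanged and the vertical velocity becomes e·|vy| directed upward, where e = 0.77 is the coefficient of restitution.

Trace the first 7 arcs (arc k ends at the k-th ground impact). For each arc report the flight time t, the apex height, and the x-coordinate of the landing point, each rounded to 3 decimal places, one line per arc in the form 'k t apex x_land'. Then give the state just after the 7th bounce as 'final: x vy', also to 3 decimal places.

Arc 1: start y=7.540, vy=11.110 → t=2.814, apex=13.838, x_land=38.357, impact vy=-16.469
  bounce: vy ← 0.77·16.469 = 12.681
Arc 2: start y=0.000, vy=12.681 → t=2.588, apex=8.204, x_land=73.630, impact vy=-12.681
  bounce: vy ← 0.77·12.681 = 9.764
Arc 3: start y=0.000, vy=9.764 → t=1.993, apex=4.864, x_land=100.791, impact vy=-9.764
  bounce: vy ← 0.77·9.764 = 7.518
Arc 4: start y=0.000, vy=7.518 → t=1.534, apex=2.884, x_land=121.705, impact vy=-7.518
  bounce: vy ← 0.77·7.518 = 5.789
Arc 5: start y=0.000, vy=5.789 → t=1.181, apex=1.710, x_land=137.808, impact vy=-5.789
  bounce: vy ← 0.77·5.789 = 4.458
Arc 6: start y=0.000, vy=4.458 → t=0.910, apex=1.014, x_land=150.208, impact vy=-4.458
  bounce: vy ← 0.77·4.458 = 3.432
Arc 7: start y=0.000, vy=3.432 → t=0.700, apex=0.601, x_land=159.755, impact vy=-3.432
  bounce: vy ← 0.77·3.432 = 2.643

1 2.814 13.838 38.357
2 2.588 8.204 73.630
3 1.993 4.864 100.791
4 1.534 2.884 121.705
5 1.181 1.710 137.808
6 0.910 1.014 150.208
7 0.700 0.601 159.755
final: 159.755 2.643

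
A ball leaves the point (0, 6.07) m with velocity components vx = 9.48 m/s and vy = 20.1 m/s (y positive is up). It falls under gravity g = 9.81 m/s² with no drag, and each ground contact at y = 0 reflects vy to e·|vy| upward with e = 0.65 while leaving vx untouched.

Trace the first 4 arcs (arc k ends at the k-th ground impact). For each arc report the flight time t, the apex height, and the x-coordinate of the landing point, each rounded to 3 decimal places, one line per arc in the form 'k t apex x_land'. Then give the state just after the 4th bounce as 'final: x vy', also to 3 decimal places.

Arc 1: start y=6.070, vy=20.100 → t=4.380, apex=26.662, x_land=41.526, impact vy=-22.871
  bounce: vy ← 0.65·22.871 = 14.866
Arc 2: start y=0.000, vy=14.866 → t=3.031, apex=11.265, x_land=70.259, impact vy=-14.866
  bounce: vy ← 0.65·14.866 = 9.663
Arc 3: start y=0.000, vy=9.663 → t=1.970, apex=4.759, x_land=88.935, impact vy=-9.663
  bounce: vy ← 0.65·9.663 = 6.281
Arc 4: start y=0.000, vy=6.281 → t=1.281, apex=2.011, x_land=101.074, impact vy=-6.281
  bounce: vy ← 0.65·6.281 = 4.083

1 4.380 26.662 41.526
2 3.031 11.265 70.259
3 1.970 4.759 88.935
4 1.281 2.011 101.074
final: 101.074 4.083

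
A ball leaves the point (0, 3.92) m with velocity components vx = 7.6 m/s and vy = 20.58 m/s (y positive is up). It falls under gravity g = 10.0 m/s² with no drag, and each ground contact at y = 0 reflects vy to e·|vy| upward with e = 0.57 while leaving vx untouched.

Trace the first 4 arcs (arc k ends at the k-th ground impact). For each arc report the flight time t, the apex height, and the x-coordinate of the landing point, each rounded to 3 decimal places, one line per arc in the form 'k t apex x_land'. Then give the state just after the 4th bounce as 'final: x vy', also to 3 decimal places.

Arc 1: start y=3.920, vy=20.580 → t=4.298, apex=25.097, x_land=32.668, impact vy=-22.404
  bounce: vy ← 0.57·22.404 = 12.770
Arc 2: start y=0.000, vy=12.770 → t=2.554, apex=8.154, x_land=52.079, impact vy=-12.770
  bounce: vy ← 0.57·12.770 = 7.279
Arc 3: start y=0.000, vy=7.279 → t=1.456, apex=2.649, x_land=63.143, impact vy=-7.279
  bounce: vy ← 0.57·7.279 = 4.149
Arc 4: start y=0.000, vy=4.149 → t=0.830, apex=0.861, x_land=69.449, impact vy=-4.149
  bounce: vy ← 0.57·4.149 = 2.365

1 4.298 25.097 32.668
2 2.554 8.154 52.079
3 1.456 2.649 63.143
4 0.830 0.861 69.449
final: 69.449 2.365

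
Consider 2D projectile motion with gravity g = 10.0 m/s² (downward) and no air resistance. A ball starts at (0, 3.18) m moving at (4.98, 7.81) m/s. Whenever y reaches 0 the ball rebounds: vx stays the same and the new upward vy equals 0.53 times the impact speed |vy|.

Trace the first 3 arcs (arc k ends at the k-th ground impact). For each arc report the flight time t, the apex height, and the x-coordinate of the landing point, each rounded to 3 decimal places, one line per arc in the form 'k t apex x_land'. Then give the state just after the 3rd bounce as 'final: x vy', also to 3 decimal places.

1 1.897 6.230 9.448
2 1.183 1.750 15.341
3 0.627 0.492 18.463
final: 18.463 1.662

Arc 1: start y=3.180, vy=7.810 → t=1.897, apex=6.230, x_land=9.448, impact vy=-11.162
  bounce: vy ← 0.53·11.162 = 5.916
Arc 2: start y=0.000, vy=5.916 → t=1.183, apex=1.750, x_land=15.341, impact vy=-5.916
  bounce: vy ← 0.53·5.916 = 3.135
Arc 3: start y=0.000, vy=3.135 → t=0.627, apex=0.492, x_land=18.463, impact vy=-3.135
  bounce: vy ← 0.53·3.135 = 1.662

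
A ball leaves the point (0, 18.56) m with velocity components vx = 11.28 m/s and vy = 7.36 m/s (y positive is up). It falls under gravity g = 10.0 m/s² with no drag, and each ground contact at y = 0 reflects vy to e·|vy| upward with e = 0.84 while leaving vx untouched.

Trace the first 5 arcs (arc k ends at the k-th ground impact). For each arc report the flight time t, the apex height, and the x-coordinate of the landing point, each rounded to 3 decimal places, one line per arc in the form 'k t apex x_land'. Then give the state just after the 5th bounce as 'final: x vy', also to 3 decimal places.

Arc 1: start y=18.560, vy=7.360 → t=2.798, apex=21.268, x_land=31.567, impact vy=-20.624
  bounce: vy ← 0.84·20.624 = 17.325
Arc 2: start y=0.000, vy=17.325 → t=3.465, apex=15.007, x_land=70.651, impact vy=-17.325
  bounce: vy ← 0.84·17.325 = 14.553
Arc 3: start y=0.000, vy=14.553 → t=2.911, apex=10.589, x_land=103.481, impact vy=-14.553
  bounce: vy ← 0.84·14.553 = 12.224
Arc 4: start y=0.000, vy=12.224 → t=2.445, apex=7.472, x_land=131.059, impact vy=-12.224
  bounce: vy ← 0.84·12.224 = 10.268
Arc 5: start y=0.000, vy=10.268 → t=2.054, apex=5.272, x_land=154.225, impact vy=-10.268
  bounce: vy ← 0.84·10.268 = 8.625

1 2.798 21.268 31.567
2 3.465 15.007 70.651
3 2.911 10.589 103.481
4 2.445 7.472 131.059
5 2.054 5.272 154.225
final: 154.225 8.625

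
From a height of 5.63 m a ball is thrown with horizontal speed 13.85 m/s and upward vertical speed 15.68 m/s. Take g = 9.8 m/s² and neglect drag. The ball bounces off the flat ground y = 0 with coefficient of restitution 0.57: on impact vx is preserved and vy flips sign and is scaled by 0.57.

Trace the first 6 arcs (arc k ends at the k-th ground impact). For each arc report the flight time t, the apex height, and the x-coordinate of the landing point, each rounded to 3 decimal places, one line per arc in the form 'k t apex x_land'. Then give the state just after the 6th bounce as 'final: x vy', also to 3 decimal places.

Arc 1: start y=5.630, vy=15.680 → t=3.526, apex=18.174, x_land=48.833, impact vy=-18.874
  bounce: vy ← 0.57·18.874 = 10.758
Arc 2: start y=0.000, vy=10.758 → t=2.195, apex=5.905, x_land=79.241, impact vy=-10.758
  bounce: vy ← 0.57·10.758 = 6.132
Arc 3: start y=0.000, vy=6.132 → t=1.251, apex=1.918, x_land=96.573, impact vy=-6.132
  bounce: vy ← 0.57·6.132 = 3.495
Arc 4: start y=0.000, vy=3.495 → t=0.713, apex=0.623, x_land=106.453, impact vy=-3.495
  bounce: vy ← 0.57·3.495 = 1.992
Arc 5: start y=0.000, vy=1.992 → t=0.407, apex=0.203, x_land=112.084, impact vy=-1.992
  bounce: vy ← 0.57·1.992 = 1.136
Arc 6: start y=0.000, vy=1.136 → t=0.232, apex=0.066, x_land=115.294, impact vy=-1.136
  bounce: vy ← 0.57·1.136 = 0.647

1 3.526 18.174 48.833
2 2.195 5.905 79.241
3 1.251 1.918 96.573
4 0.713 0.623 106.453
5 0.407 0.203 112.084
6 0.232 0.066 115.294
final: 115.294 0.647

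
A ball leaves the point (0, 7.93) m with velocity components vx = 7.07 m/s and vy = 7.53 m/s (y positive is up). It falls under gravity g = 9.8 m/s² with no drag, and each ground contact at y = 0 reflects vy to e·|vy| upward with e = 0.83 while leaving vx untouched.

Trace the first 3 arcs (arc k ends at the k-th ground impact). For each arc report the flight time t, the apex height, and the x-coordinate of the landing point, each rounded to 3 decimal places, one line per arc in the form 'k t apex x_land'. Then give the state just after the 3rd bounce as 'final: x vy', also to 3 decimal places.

1 2.255 10.823 15.940
2 2.467 7.456 33.382
3 2.048 5.136 47.859
final: 47.859 8.328

Arc 1: start y=7.930, vy=7.530 → t=2.255, apex=10.823, x_land=15.940, impact vy=-14.565
  bounce: vy ← 0.83·14.565 = 12.089
Arc 2: start y=0.000, vy=12.089 → t=2.467, apex=7.456, x_land=33.382, impact vy=-12.089
  bounce: vy ← 0.83·12.089 = 10.034
Arc 3: start y=0.000, vy=10.034 → t=2.048, apex=5.136, x_land=47.859, impact vy=-10.034
  bounce: vy ← 0.83·10.034 = 8.328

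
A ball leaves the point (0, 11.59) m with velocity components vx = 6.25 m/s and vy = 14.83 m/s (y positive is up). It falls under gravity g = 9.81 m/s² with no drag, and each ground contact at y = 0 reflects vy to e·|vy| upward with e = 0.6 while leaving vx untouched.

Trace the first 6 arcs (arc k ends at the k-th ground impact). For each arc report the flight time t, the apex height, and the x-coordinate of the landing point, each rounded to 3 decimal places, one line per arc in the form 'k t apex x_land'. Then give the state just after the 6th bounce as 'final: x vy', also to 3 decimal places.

Arc 1: start y=11.590, vy=14.830 → t=3.668, apex=22.799, x_land=22.923, impact vy=-21.150
  bounce: vy ← 0.6·21.150 = 12.690
Arc 2: start y=0.000, vy=12.690 → t=2.587, apex=8.208, x_land=39.093, impact vy=-12.690
  bounce: vy ← 0.6·12.690 = 7.614
Arc 3: start y=0.000, vy=7.614 → t=1.552, apex=2.955, x_land=48.795, impact vy=-7.614
  bounce: vy ← 0.6·7.614 = 4.568
Arc 4: start y=0.000, vy=4.568 → t=0.931, apex=1.064, x_land=54.616, impact vy=-4.568
  bounce: vy ← 0.6·4.568 = 2.741
Arc 5: start y=0.000, vy=2.741 → t=0.559, apex=0.383, x_land=58.108, impact vy=-2.741
  bounce: vy ← 0.6·2.741 = 1.645
Arc 6: start y=0.000, vy=1.645 → t=0.335, apex=0.138, x_land=60.204, impact vy=-1.645
  bounce: vy ← 0.6·1.645 = 0.987

1 3.668 22.799 22.923
2 2.587 8.208 39.093
3 1.552 2.955 48.795
4 0.931 1.064 54.616
5 0.559 0.383 58.108
6 0.335 0.138 60.204
final: 60.204 0.987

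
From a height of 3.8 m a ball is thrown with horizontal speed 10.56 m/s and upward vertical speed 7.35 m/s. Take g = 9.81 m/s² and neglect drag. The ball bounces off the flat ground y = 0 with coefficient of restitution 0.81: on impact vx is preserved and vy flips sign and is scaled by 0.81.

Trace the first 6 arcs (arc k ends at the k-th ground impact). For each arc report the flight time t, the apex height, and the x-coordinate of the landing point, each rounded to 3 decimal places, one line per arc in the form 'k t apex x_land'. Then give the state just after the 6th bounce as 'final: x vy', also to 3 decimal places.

Arc 1: start y=3.800, vy=7.350 → t=1.905, apex=6.553, x_land=20.118, impact vy=-11.339
  bounce: vy ← 0.81·11.339 = 9.185
Arc 2: start y=0.000, vy=9.185 → t=1.873, apex=4.300, x_land=39.892, impact vy=-9.185
  bounce: vy ← 0.81·9.185 = 7.440
Arc 3: start y=0.000, vy=7.440 → t=1.517, apex=2.821, x_land=55.909, impact vy=-7.440
  bounce: vy ← 0.81·7.440 = 6.026
Arc 4: start y=0.000, vy=6.026 → t=1.229, apex=1.851, x_land=68.883, impact vy=-6.026
  bounce: vy ← 0.81·6.026 = 4.881
Arc 5: start y=0.000, vy=4.881 → t=0.995, apex=1.214, x_land=79.391, impact vy=-4.881
  bounce: vy ← 0.81·4.881 = 3.954
Arc 6: start y=0.000, vy=3.954 → t=0.806, apex=0.797, x_land=87.903, impact vy=-3.954
  bounce: vy ← 0.81·3.954 = 3.203

1 1.905 6.553 20.118
2 1.873 4.300 39.892
3 1.517 2.821 55.909
4 1.229 1.851 68.883
5 0.995 1.214 79.391
6 0.806 0.797 87.903
final: 87.903 3.203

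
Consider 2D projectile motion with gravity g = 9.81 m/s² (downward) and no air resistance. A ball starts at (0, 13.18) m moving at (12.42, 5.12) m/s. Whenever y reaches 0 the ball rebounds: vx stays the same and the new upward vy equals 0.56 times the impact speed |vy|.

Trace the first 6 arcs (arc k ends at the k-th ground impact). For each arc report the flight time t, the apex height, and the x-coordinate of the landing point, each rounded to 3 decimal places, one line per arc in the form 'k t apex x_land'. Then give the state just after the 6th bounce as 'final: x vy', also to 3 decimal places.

Arc 1: start y=13.180, vy=5.120 → t=2.242, apex=14.516, x_land=27.848, impact vy=-16.876
  bounce: vy ← 0.56·16.876 = 9.451
Arc 2: start y=0.000, vy=9.451 → t=1.927, apex=4.552, x_land=51.779, impact vy=-9.451
  bounce: vy ← 0.56·9.451 = 5.292
Arc 3: start y=0.000, vy=5.292 → t=1.079, apex=1.428, x_land=65.179, impact vy=-5.292
  bounce: vy ← 0.56·5.292 = 2.964
Arc 4: start y=0.000, vy=2.964 → t=0.604, apex=0.448, x_land=72.684, impact vy=-2.964
  bounce: vy ← 0.56·2.964 = 1.660
Arc 5: start y=0.000, vy=1.660 → t=0.338, apex=0.140, x_land=76.886, impact vy=-1.660
  bounce: vy ← 0.56·1.660 = 0.929
Arc 6: start y=0.000, vy=0.929 → t=0.189, apex=0.044, x_land=79.240, impact vy=-0.929
  bounce: vy ← 0.56·0.929 = 0.520

1 2.242 14.516 27.848
2 1.927 4.552 51.779
3 1.079 1.428 65.179
4 0.604 0.448 72.684
5 0.338 0.140 76.886
6 0.189 0.044 79.240
final: 79.240 0.520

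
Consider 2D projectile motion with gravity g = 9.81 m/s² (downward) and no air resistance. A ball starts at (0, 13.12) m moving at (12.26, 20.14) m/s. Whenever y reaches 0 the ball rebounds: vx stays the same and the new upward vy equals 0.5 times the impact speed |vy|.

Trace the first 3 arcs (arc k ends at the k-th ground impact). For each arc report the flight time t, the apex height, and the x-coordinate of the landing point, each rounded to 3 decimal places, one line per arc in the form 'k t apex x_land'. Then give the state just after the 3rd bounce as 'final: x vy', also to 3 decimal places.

Arc 1: start y=13.120, vy=20.140 → t=4.678, apex=33.794, x_land=57.350, impact vy=-25.749
  bounce: vy ← 0.5·25.749 = 12.875
Arc 2: start y=0.000, vy=12.875 → t=2.625, apex=8.448, x_land=89.530, impact vy=-12.875
  bounce: vy ← 0.5·12.875 = 6.437
Arc 3: start y=0.000, vy=6.437 → t=1.312, apex=2.112, x_land=105.620, impact vy=-6.437
  bounce: vy ← 0.5·6.437 = 3.219

1 4.678 33.794 57.350
2 2.625 8.448 89.530
3 1.312 2.112 105.620
final: 105.620 3.219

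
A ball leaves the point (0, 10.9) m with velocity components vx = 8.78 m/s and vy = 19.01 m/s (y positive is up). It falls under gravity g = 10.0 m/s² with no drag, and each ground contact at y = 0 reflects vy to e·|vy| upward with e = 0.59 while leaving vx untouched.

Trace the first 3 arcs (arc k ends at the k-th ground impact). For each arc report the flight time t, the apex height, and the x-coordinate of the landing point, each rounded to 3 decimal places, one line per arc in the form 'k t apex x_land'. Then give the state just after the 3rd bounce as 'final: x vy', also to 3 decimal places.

Arc 1: start y=10.900, vy=19.010 → t=4.308, apex=28.969, x_land=37.825, impact vy=-24.070
  bounce: vy ← 0.59·24.070 = 14.201
Arc 2: start y=0.000, vy=14.201 → t=2.840, apex=10.084, x_land=62.762, impact vy=-14.201
  bounce: vy ← 0.59·14.201 = 8.379
Arc 3: start y=0.000, vy=8.379 → t=1.676, apex=3.510, x_land=77.476, impact vy=-8.379
  bounce: vy ← 0.59·8.379 = 4.944

1 4.308 28.969 37.825
2 2.840 10.084 62.762
3 1.676 3.510 77.476
final: 77.476 4.944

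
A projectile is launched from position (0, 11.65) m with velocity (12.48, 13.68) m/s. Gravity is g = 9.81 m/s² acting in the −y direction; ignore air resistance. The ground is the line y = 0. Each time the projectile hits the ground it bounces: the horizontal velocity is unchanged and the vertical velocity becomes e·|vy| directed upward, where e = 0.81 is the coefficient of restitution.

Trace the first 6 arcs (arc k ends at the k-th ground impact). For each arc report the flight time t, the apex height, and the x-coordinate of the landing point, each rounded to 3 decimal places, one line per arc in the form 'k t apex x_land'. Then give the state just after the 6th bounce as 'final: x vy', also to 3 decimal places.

1 3.473 21.188 43.342
2 3.367 13.902 85.362
3 2.727 9.121 119.398
4 2.209 5.984 146.968
5 1.789 3.926 169.299
6 1.449 2.576 187.387
final: 187.387 5.758

Arc 1: start y=11.650, vy=13.680 → t=3.473, apex=21.188, x_land=43.342, impact vy=-20.389
  bounce: vy ← 0.81·20.389 = 16.515
Arc 2: start y=0.000, vy=16.515 → t=3.367, apex=13.902, x_land=85.362, impact vy=-16.515
  bounce: vy ← 0.81·16.515 = 13.377
Arc 3: start y=0.000, vy=13.377 → t=2.727, apex=9.121, x_land=119.398, impact vy=-13.377
  bounce: vy ← 0.81·13.377 = 10.836
Arc 4: start y=0.000, vy=10.836 → t=2.209, apex=5.984, x_land=146.968, impact vy=-10.836
  bounce: vy ← 0.81·10.836 = 8.777
Arc 5: start y=0.000, vy=8.777 → t=1.789, apex=3.926, x_land=169.299, impact vy=-8.777
  bounce: vy ← 0.81·8.777 = 7.109
Arc 6: start y=0.000, vy=7.109 → t=1.449, apex=2.576, x_land=187.387, impact vy=-7.109
  bounce: vy ← 0.81·7.109 = 5.758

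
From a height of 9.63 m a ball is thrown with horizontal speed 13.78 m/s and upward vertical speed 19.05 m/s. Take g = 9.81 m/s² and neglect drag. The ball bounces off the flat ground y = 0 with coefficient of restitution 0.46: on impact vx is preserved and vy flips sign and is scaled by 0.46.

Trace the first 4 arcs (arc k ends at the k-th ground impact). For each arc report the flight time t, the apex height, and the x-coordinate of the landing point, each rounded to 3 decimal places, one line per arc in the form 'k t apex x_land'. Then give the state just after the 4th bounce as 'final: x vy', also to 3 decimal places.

Arc 1: start y=9.630, vy=19.050 → t=4.337, apex=28.127, x_land=59.757, impact vy=-23.491
  bounce: vy ← 0.46·23.491 = 10.806
Arc 2: start y=0.000, vy=10.806 → t=2.203, apex=5.952, x_land=90.116, impact vy=-10.806
  bounce: vy ← 0.46·10.806 = 4.971
Arc 3: start y=0.000, vy=4.971 → t=1.013, apex=1.259, x_land=104.080, impact vy=-4.971
  bounce: vy ← 0.46·4.971 = 2.287
Arc 4: start y=0.000, vy=2.287 → t=0.466, apex=0.266, x_land=110.504, impact vy=-2.287
  bounce: vy ← 0.46·2.287 = 1.052

1 4.337 28.127 59.757
2 2.203 5.952 90.116
3 1.013 1.259 104.080
4 0.466 0.266 110.504
final: 110.504 1.052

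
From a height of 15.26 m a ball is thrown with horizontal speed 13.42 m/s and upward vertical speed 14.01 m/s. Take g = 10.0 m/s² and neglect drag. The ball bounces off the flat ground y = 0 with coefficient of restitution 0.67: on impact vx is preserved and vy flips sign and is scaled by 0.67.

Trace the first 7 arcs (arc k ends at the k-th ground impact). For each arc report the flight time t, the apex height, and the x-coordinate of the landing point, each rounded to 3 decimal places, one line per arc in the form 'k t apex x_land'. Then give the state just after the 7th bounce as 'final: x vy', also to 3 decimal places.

Arc 1: start y=15.260, vy=14.010 → t=3.640, apex=25.074, x_land=48.854, impact vy=-22.394
  bounce: vy ← 0.67·22.394 = 15.004
Arc 2: start y=0.000, vy=15.004 → t=3.001, apex=11.256, x_land=89.124, impact vy=-15.004
  bounce: vy ← 0.67·15.004 = 10.053
Arc 3: start y=0.000, vy=10.053 → t=2.011, apex=5.053, x_land=116.105, impact vy=-10.053
  bounce: vy ← 0.67·10.053 = 6.735
Arc 4: start y=0.000, vy=6.735 → t=1.347, apex=2.268, x_land=134.182, impact vy=-6.735
  bounce: vy ← 0.67·6.735 = 4.513
Arc 5: start y=0.000, vy=4.513 → t=0.903, apex=1.018, x_land=146.294, impact vy=-4.513
  bounce: vy ← 0.67·4.513 = 3.023
Arc 6: start y=0.000, vy=3.023 → t=0.605, apex=0.457, x_land=154.409, impact vy=-3.023
  bounce: vy ← 0.67·3.023 = 2.026
Arc 7: start y=0.000, vy=2.026 → t=0.405, apex=0.205, x_land=159.846, impact vy=-2.026
  bounce: vy ← 0.67·2.026 = 1.357

1 3.640 25.074 48.854
2 3.001 11.256 89.124
3 2.011 5.053 116.105
4 1.347 2.268 134.182
5 0.903 1.018 146.294
6 0.605 0.457 154.409
7 0.405 0.205 159.846
final: 159.846 1.357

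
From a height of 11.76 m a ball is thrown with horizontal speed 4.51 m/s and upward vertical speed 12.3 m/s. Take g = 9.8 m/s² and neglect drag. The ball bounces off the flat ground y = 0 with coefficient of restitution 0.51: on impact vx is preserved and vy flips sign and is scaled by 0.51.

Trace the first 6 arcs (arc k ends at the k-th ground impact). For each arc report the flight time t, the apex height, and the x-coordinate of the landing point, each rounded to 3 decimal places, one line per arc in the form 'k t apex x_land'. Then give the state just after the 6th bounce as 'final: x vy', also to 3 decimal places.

Arc 1: start y=11.760, vy=12.300 → t=3.249, apex=19.479, x_land=14.653, impact vy=-19.539
  bounce: vy ← 0.51·19.539 = 9.965
Arc 2: start y=0.000, vy=9.965 → t=2.034, apex=5.066, x_land=23.825, impact vy=-9.965
  bounce: vy ← 0.51·9.965 = 5.082
Arc 3: start y=0.000, vy=5.082 → t=1.037, apex=1.318, x_land=28.502, impact vy=-5.082
  bounce: vy ← 0.51·5.082 = 2.592
Arc 4: start y=0.000, vy=2.592 → t=0.529, apex=0.343, x_land=30.888, impact vy=-2.592
  bounce: vy ← 0.51·2.592 = 1.322
Arc 5: start y=0.000, vy=1.322 → t=0.270, apex=0.089, x_land=32.104, impact vy=-1.322
  bounce: vy ← 0.51·1.322 = 0.674
Arc 6: start y=0.000, vy=0.674 → t=0.138, apex=0.023, x_land=32.725, impact vy=-0.674
  bounce: vy ← 0.51·0.674 = 0.344

1 3.249 19.479 14.653
2 2.034 5.066 23.825
3 1.037 1.318 28.502
4 0.529 0.343 30.888
5 0.270 0.089 32.104
6 0.138 0.023 32.725
final: 32.725 0.344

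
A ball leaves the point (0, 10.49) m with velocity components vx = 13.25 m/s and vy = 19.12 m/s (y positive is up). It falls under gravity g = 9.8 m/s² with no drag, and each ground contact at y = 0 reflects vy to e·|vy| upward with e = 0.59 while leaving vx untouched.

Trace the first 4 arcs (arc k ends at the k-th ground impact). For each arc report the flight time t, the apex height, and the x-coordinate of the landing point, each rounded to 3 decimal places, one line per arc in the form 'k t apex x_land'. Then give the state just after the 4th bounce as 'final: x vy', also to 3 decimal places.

Arc 1: start y=10.490, vy=19.120 → t=4.390, apex=29.142, x_land=58.164, impact vy=-23.899
  bounce: vy ← 0.59·23.899 = 14.101
Arc 2: start y=0.000, vy=14.101 → t=2.878, apex=10.144, x_land=96.293, impact vy=-14.101
  bounce: vy ← 0.59·14.101 = 8.319
Arc 3: start y=0.000, vy=8.319 → t=1.698, apex=3.531, x_land=118.789, impact vy=-8.319
  bounce: vy ← 0.59·8.319 = 4.908
Arc 4: start y=0.000, vy=4.908 → t=1.002, apex=1.229, x_land=132.062, impact vy=-4.908
  bounce: vy ← 0.59·4.908 = 2.896

1 4.390 29.142 58.164
2 2.878 10.144 96.293
3 1.698 3.531 118.789
4 1.002 1.229 132.062
final: 132.062 2.896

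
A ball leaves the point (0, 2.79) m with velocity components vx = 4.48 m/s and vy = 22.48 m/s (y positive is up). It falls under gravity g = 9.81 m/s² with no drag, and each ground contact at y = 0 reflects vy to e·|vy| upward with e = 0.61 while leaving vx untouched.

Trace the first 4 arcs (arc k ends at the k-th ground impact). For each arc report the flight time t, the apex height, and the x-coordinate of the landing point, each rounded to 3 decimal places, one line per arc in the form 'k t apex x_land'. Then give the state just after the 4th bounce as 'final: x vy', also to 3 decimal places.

1 4.704 28.547 21.074
2 2.943 10.622 34.259
3 1.795 3.953 42.303
4 1.095 1.471 47.209
final: 47.209 3.277

Arc 1: start y=2.790, vy=22.480 → t=4.704, apex=28.547, x_land=21.074, impact vy=-23.666
  bounce: vy ← 0.61·23.666 = 14.436
Arc 2: start y=0.000, vy=14.436 → t=2.943, apex=10.622, x_land=34.259, impact vy=-14.436
  bounce: vy ← 0.61·14.436 = 8.806
Arc 3: start y=0.000, vy=8.806 → t=1.795, apex=3.953, x_land=42.303, impact vy=-8.806
  bounce: vy ← 0.61·8.806 = 5.372
Arc 4: start y=0.000, vy=5.372 → t=1.095, apex=1.471, x_land=47.209, impact vy=-5.372
  bounce: vy ← 0.61·5.372 = 3.277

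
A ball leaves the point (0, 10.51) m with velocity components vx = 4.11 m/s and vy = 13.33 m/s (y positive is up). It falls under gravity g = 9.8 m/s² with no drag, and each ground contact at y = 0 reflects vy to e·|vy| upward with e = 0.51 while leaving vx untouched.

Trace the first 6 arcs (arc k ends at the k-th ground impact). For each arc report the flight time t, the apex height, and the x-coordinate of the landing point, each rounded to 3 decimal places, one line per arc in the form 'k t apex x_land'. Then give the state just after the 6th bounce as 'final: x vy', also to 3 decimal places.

1 3.359 19.576 13.805
2 2.039 5.092 22.185
3 1.040 1.324 26.458
4 0.530 0.344 28.637
5 0.270 0.090 29.749
6 0.138 0.023 30.316
final: 30.316 0.345

Arc 1: start y=10.510, vy=13.330 → t=3.359, apex=19.576, x_land=13.805, impact vy=-19.588
  bounce: vy ← 0.51·19.588 = 9.990
Arc 2: start y=0.000, vy=9.990 → t=2.039, apex=5.092, x_land=22.185, impact vy=-9.990
  bounce: vy ← 0.51·9.990 = 5.095
Arc 3: start y=0.000, vy=5.095 → t=1.040, apex=1.324, x_land=26.458, impact vy=-5.095
  bounce: vy ← 0.51·5.095 = 2.598
Arc 4: start y=0.000, vy=2.598 → t=0.530, apex=0.344, x_land=28.637, impact vy=-2.598
  bounce: vy ← 0.51·2.598 = 1.325
Arc 5: start y=0.000, vy=1.325 → t=0.270, apex=0.090, x_land=29.749, impact vy=-1.325
  bounce: vy ← 0.51·1.325 = 0.676
Arc 6: start y=0.000, vy=0.676 → t=0.138, apex=0.023, x_land=30.316, impact vy=-0.676
  bounce: vy ← 0.51·0.676 = 0.345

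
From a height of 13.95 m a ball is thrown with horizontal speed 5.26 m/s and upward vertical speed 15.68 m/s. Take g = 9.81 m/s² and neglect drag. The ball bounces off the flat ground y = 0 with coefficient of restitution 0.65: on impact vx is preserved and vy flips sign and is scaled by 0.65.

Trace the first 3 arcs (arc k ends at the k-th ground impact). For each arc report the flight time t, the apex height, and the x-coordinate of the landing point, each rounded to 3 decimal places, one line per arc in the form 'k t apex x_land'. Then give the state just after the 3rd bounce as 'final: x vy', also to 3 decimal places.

Arc 1: start y=13.950, vy=15.680 → t=3.922, apex=26.481, x_land=20.629, impact vy=-22.794
  bounce: vy ← 0.65·22.794 = 14.816
Arc 2: start y=0.000, vy=14.816 → t=3.021, apex=11.188, x_land=36.518, impact vy=-14.816
  bounce: vy ← 0.65·14.816 = 9.630
Arc 3: start y=0.000, vy=9.630 → t=1.963, apex=4.727, x_land=46.845, impact vy=-9.630
  bounce: vy ← 0.65·9.630 = 6.260

1 3.922 26.481 20.629
2 3.021 11.188 36.518
3 1.963 4.727 46.845
final: 46.845 6.260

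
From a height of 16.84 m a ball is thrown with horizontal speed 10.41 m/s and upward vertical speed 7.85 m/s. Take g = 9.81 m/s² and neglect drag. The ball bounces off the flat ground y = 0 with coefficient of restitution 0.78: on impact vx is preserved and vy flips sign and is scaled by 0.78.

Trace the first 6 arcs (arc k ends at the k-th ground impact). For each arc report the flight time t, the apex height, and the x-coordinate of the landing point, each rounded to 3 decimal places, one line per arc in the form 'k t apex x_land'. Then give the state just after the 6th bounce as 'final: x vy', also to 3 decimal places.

Arc 1: start y=16.840, vy=7.850 → t=2.819, apex=19.981, x_land=29.341, impact vy=-19.800
  bounce: vy ← 0.78·19.800 = 15.444
Arc 2: start y=0.000, vy=15.444 → t=3.149, apex=12.156, x_land=62.117, impact vy=-15.444
  bounce: vy ← 0.78·15.444 = 12.046
Arc 3: start y=0.000, vy=12.046 → t=2.456, apex=7.396, x_land=87.683, impact vy=-12.046
  bounce: vy ← 0.78·12.046 = 9.396
Arc 4: start y=0.000, vy=9.396 → t=1.916, apex=4.500, x_land=107.624, impact vy=-9.396
  bounce: vy ← 0.78·9.396 = 7.329
Arc 5: start y=0.000, vy=7.329 → t=1.494, apex=2.738, x_land=123.178, impact vy=-7.329
  bounce: vy ← 0.78·7.329 = 5.716
Arc 6: start y=0.000, vy=5.716 → t=1.165, apex=1.666, x_land=135.310, impact vy=-5.716
  bounce: vy ← 0.78·5.716 = 4.459

1 2.819 19.981 29.341
2 3.149 12.156 62.117
3 2.456 7.396 87.683
4 1.916 4.500 107.624
5 1.494 2.738 123.178
6 1.165 1.666 135.310
final: 135.310 4.459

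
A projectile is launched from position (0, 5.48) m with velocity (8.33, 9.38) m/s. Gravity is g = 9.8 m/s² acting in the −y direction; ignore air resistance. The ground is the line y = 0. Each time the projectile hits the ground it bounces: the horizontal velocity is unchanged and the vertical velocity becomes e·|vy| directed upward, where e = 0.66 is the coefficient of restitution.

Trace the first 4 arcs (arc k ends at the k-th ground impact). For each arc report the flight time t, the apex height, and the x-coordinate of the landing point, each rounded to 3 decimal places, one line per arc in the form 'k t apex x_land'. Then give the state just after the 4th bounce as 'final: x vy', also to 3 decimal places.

Arc 1: start y=5.480, vy=9.380 → t=2.383, apex=9.969, x_land=19.855, impact vy=-13.978
  bounce: vy ← 0.66·13.978 = 9.226
Arc 2: start y=0.000, vy=9.226 → t=1.883, apex=4.342, x_land=35.538, impact vy=-9.226
  bounce: vy ← 0.66·9.226 = 6.089
Arc 3: start y=0.000, vy=6.089 → t=1.243, apex=1.892, x_land=45.889, impact vy=-6.089
  bounce: vy ← 0.66·6.089 = 4.019
Arc 4: start y=0.000, vy=4.019 → t=0.820, apex=0.824, x_land=52.721, impact vy=-4.019
  bounce: vy ← 0.66·4.019 = 2.652

1 2.383 9.969 19.855
2 1.883 4.342 35.538
3 1.243 1.892 45.889
4 0.820 0.824 52.721
final: 52.721 2.652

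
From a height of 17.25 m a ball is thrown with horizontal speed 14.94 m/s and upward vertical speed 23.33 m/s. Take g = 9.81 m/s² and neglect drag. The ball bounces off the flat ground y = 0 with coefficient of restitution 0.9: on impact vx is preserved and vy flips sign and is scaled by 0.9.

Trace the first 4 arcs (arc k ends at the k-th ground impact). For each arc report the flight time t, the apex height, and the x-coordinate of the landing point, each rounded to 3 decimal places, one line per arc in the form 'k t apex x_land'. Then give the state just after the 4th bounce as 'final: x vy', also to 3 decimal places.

1 5.407 44.992 80.778
2 5.452 36.443 162.224
3 4.906 29.519 235.525
4 4.416 23.910 301.496
final: 301.496 19.493

Arc 1: start y=17.250, vy=23.330 → t=5.407, apex=44.992, x_land=80.778, impact vy=-29.711
  bounce: vy ← 0.9·29.711 = 26.740
Arc 2: start y=0.000, vy=26.740 → t=5.452, apex=36.443, x_land=162.224, impact vy=-26.740
  bounce: vy ← 0.9·26.740 = 24.066
Arc 3: start y=0.000, vy=24.066 → t=4.906, apex=29.519, x_land=235.525, impact vy=-24.066
  bounce: vy ← 0.9·24.066 = 21.659
Arc 4: start y=0.000, vy=21.659 → t=4.416, apex=23.910, x_land=301.496, impact vy=-21.659
  bounce: vy ← 0.9·21.659 = 19.493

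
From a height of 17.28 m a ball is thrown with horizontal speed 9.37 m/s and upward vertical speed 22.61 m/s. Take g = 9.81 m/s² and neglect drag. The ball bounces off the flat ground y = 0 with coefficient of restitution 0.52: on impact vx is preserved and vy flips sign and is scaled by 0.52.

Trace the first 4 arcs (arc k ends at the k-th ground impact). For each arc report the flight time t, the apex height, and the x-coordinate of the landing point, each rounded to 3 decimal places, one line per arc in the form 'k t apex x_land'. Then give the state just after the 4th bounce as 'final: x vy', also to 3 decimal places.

Arc 1: start y=17.280, vy=22.610 → t=5.277, apex=43.336, x_land=49.447, impact vy=-29.159
  bounce: vy ← 0.52·29.159 = 15.163
Arc 2: start y=0.000, vy=15.163 → t=3.091, apex=11.718, x_land=78.412, impact vy=-15.163
  bounce: vy ← 0.52·15.163 = 7.885
Arc 3: start y=0.000, vy=7.885 → t=1.607, apex=3.169, x_land=93.474, impact vy=-7.885
  bounce: vy ← 0.52·7.885 = 4.100
Arc 4: start y=0.000, vy=4.100 → t=0.836, apex=0.857, x_land=101.306, impact vy=-4.100
  bounce: vy ← 0.52·4.100 = 2.132

1 5.277 43.336 49.447
2 3.091 11.718 78.412
3 1.607 3.169 93.474
4 0.836 0.857 101.306
final: 101.306 2.132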